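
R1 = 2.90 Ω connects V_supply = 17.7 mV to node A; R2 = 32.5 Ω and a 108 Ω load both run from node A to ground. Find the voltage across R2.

V_out ≈ 15.9 mV

First combine the lower leg with the load: R2 ‖ R_L = 24.98 Ω.
Then V_out = V_supply · R2'/(R1 + R2') = 17.7 × 24.98/27.88 = 15.86 mV.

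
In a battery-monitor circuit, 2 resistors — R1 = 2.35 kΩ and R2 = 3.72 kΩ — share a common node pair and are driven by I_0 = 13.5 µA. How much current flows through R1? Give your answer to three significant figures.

Two-branch current divider: I_k = I_0 · R_other/(R_1 + R_2).
So I = 13.5 × 3.72/6.070 = 8.273 µA.

I ≈ 8.27 µA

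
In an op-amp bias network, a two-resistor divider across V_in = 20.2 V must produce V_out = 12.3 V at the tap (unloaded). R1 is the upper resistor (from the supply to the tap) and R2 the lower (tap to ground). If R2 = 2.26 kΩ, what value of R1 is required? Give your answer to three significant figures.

V_out/V_in = R2/(R1+R2) = 0.6089.
So R1 = R2 · (V_in/V_out − 1) = 2.26 × (20.2/12.3 − 1) = 2.26 × 0.6423 = 1.452 kΩ.

R1 ≈ 1.45 kΩ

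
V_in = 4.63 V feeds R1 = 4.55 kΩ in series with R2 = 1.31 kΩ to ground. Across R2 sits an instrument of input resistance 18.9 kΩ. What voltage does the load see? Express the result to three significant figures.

R2 ‖ R_L = (1.31 × 18.9)/(1.31 + 18.9) = 1.225 kΩ.
Now apply the divider: V_out = 4.63 × 0.2121 = 0.9822 V.

V_out ≈ 0.982 V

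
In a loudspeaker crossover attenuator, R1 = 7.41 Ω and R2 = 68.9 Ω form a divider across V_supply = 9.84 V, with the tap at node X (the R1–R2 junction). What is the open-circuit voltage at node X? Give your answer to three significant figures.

Open-circuit (no load on X): V_th = V_supply · R2/(R1 + R2) = 9.84 × 68.9/(7.410 + 68.9) = 8.884 V.

V_th ≈ 8.88 V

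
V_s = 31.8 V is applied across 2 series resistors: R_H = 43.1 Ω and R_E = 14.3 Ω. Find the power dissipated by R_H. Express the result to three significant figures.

ΣR = 57.40 Ω → I = 31.8/57.40 = 0.5540 A.
P(R_H) = I²·R_H = (0.5540)² × 43.1 = 13.23 W.

P ≈ 13.2 W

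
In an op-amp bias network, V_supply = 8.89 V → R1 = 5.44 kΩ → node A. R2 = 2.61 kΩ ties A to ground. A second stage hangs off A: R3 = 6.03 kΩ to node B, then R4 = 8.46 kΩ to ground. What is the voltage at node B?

V_B ≈ 1.50 V

Node A sees R2 in parallel with the series input of stage 2, R3 + R4 = 14.49 kΩ.
Effective lower resistance at A: R2 ‖ 14.49 = 2.212 kΩ.
First divider: V_A = V_supply · 2.212/(5.44 + 2.212) = 2.570 V.
V_B = V_A × 0.5839 = 1.500 V.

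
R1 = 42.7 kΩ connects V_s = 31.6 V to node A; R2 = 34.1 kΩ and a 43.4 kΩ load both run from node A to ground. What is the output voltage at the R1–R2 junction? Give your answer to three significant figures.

V_out ≈ 9.76 V

First combine the lower leg with the load: R2 ‖ R_L = 19.10 kΩ.
Then V_out = V_s · R2'/(R1 + R2') = 31.6 × 19.10/61.80 = 9.765 V.
(Unloaded it would be 14.0 V; the load pulls it down.)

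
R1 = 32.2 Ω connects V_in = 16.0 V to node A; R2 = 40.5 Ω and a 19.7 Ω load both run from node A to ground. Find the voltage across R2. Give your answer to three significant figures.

R2 ‖ R_L = (40.5 × 19.7)/(40.5 + 19.7) = 13.25 Ω.
Voltage divider with the loaded lower leg: V_out = 16.0 × 13.25/(32.2 + 13.25) = 16.0 × 0.2916 = 4.665 V.

V_out ≈ 4.67 V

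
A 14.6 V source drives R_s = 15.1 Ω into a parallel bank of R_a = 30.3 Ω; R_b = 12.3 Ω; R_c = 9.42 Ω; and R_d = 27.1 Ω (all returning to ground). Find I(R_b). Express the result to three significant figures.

I ≈ 0.243 A

Combine the parallel branches: R_p = (1/30.3 + 1/12.3 + 1/9.42 + 1/27.1)⁻¹ = 3.886 Ω.
V_A by voltage divider: V_A = 14.6 × 3.886/(15.1 + 3.886) = 2.988 V.
I(R_b) = V_A / R_b = 2.988/12.3 = 0.2429 A.
(Equivalently: I_total = 0.7690 A, then current-divider fraction G_k/ΣG = 0.3159.)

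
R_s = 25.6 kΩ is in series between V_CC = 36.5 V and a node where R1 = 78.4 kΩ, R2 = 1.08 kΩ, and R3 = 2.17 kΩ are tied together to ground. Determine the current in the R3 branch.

Combine the parallel branches: R_p = (1/78.4 + 1/1.08 + 1/2.17)⁻¹ = 0.7145 kΩ.
V_A by voltage divider: V_A = 36.5 × 0.7145/(25.6 + 0.7145) = 0.9911 V.
Branch current I = V_A/R3 = 0.9911/2.17 = 0.4567 mA.
(Equivalently: I_total = 1.387 mA, then current-divider fraction G_k/ΣG = 0.3293.)

I ≈ 0.457 mA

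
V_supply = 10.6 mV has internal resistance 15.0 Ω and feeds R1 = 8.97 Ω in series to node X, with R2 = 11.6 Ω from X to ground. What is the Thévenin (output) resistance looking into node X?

R1' = 15.0 + 8.97 = 23.97 Ω (source resistance + R1).
With V_supply suppressed (replaced by a short), R_th = R1' ‖ R2 = (23.97 × 11.6)/(23.97 + 11.6) = 7.817 Ω.

R_th ≈ 7.82 Ω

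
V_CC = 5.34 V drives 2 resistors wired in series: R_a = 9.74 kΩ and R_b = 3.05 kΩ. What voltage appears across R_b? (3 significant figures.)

V ≈ 1.27 V

ΣR = 9.74 + 3.05 = 12.79 kΩ.
V = V_CC · R/ΣR = 5.34 × 0.2385 = 1.273 V.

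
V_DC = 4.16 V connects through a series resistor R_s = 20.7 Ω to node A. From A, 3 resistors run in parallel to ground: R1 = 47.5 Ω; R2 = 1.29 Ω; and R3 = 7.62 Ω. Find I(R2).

I ≈ 0.160 A

Equivalent of the parallel group: R_p = 1.078 Ω.
Node voltage V_A = V_DC · R_p/(R_s + R_p) = 4.16 × 0.04951 = 0.2060 V.
Branch current I = V_A/R2 = 0.2060/1.29 = 0.1597 A.
(Equivalently: I_total = 0.1910 A, then current-divider fraction G_k/ΣG = 0.8358.)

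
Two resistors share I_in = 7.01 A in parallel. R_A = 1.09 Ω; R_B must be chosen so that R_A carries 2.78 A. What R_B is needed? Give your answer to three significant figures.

R_B ≈ 0.716 Ω

Two-branch current divider: I_A = I_in · R_B/(R_A + R_B).
With f = 0.3966, R_B = R_A · f/(1−f) = 1.09 × 0.6572 = 0.7164 Ω.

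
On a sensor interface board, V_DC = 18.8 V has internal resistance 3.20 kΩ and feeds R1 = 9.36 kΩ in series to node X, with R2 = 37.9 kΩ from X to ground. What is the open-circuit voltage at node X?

R1' = 3.20 + 9.36 = 12.56 kΩ (source resistance + R1).
With X open, the divider is unloaded: V_th = 18.8 × 37.9/50.46 = 14.12 V.

V_th ≈ 14.1 V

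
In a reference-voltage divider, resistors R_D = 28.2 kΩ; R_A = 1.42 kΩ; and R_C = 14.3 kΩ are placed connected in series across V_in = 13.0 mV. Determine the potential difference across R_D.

V ≈ 8.35 mV

ΣR = 28.2 + 1.42 + 14.3 = 43.92 kΩ.
V = V_in · R/ΣR = 13.0 × 0.6421 = 8.347 mV.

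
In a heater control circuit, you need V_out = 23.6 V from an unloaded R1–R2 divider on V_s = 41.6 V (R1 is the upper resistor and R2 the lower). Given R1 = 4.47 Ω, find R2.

R2 ≈ 5.86 Ω

V_out/V_s = R2/(R1+R2) = 0.5673.
Rearranging, R2 = R1·k/(1−k) = 4.47 × 1.311 = 5.861 Ω.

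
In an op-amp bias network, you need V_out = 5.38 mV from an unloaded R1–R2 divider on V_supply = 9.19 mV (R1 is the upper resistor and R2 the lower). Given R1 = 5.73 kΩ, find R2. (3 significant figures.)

V_out/V_supply = R2/(R1+R2) = 0.5854.
So R2 = R1 · V_out/(V_supply − V_out) = 5.73 × 5.38/(9.19 − 5.38) = 5.73 × 1.412 = 8.091 kΩ.

R2 ≈ 8.09 kΩ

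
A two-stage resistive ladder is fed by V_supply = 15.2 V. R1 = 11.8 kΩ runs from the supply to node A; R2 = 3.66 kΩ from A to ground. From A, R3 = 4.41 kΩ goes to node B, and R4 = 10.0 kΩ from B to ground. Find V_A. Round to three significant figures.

V_A ≈ 3.01 V

Looking into the second stage from A: R3 + R4 = 14.41 kΩ appears in parallel with R2.
Effective lower resistance at A: R2 ‖ 14.41 = 2.919 kΩ.
So V_A = 15.2 × 0.1983 = 3.014 V.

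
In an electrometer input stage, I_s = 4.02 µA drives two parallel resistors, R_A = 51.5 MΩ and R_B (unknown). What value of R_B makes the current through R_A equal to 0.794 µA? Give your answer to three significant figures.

R_B ≈ 12.7 MΩ

In a two-way split, I_A/I_s = R_B/(R_A + R_B).
0.794/4.02 = R_B/(R_A + R_B) → R_B = R_A · (0.1975)/(1 − 0.1975) = 51.5 × 0.2461 = 12.68 MΩ.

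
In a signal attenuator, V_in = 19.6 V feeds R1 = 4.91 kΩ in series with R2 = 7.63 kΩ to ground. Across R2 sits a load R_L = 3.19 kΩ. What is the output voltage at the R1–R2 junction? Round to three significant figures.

V_out ≈ 6.16 V

R2 ‖ R_L = (7.63 × 3.19)/(7.63 + 3.19) = 2.250 kΩ.
Voltage divider with the loaded lower leg: V_out = 19.6 × 2.250/(4.91 + 2.250) = 19.6 × 0.3142 = 6.158 V.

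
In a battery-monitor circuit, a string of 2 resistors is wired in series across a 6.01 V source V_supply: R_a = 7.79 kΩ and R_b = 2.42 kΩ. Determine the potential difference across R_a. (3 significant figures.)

Total series resistance ΣR = 7.79 + 2.42 = 10.21 kΩ.
V = V_supply · R/ΣR = 6.01 × 0.7630 = 4.585 V.

V ≈ 4.59 V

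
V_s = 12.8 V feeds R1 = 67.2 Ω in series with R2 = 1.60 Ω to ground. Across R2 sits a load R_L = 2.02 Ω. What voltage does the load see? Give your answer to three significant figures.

First combine the lower leg with the load: R2 ‖ R_L = 0.8928 Ω.
Then V_out = V_s · R2'/(R1 + R2') = 12.8 × 0.8928/68.09 = 0.1678 V.

V_out ≈ 0.168 V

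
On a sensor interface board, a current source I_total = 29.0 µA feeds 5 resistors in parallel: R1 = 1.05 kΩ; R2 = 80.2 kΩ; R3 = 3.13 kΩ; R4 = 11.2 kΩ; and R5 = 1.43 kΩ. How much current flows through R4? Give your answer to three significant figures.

I ≈ 1.25 µA

Conductances: ΣG = 1/1.05 + 1/80.2 + 1/3.13 + 1/11.2 + 1/1.43 = 2.073 (1/kΩ).
R4 takes the fraction G_k/ΣG = 0.08929/2.073 = 0.04307, so I = 29.0 × 0.04307 = 1.249 µA.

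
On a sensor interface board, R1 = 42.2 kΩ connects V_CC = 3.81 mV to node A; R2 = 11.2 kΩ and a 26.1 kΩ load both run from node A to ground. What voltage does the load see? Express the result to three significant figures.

V_out ≈ 0.597 mV

R2 ‖ R_L = (11.2 × 26.1)/(11.2 + 26.1) = 7.837 kΩ.
Now apply the divider: V_out = 3.81 × 0.1566 = 0.5967 mV.
(Unloaded it would be 0.799 mV; the load pulls it down.)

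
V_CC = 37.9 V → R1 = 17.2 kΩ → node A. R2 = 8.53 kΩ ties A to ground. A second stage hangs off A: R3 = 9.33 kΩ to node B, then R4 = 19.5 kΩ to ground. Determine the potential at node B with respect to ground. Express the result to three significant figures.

V_B ≈ 7.10 V

Looking into the second stage from A: R3 + R4 = 28.83 kΩ appears in parallel with R2.
R2 ‖ (R3+R4) = 6.582 kΩ.
So V_A = 37.9 × 0.2768 = 10.49 V.
Then the unloaded second divider: V_B = V_A × R4/(R3+R4) = 10.49 × 0.6764 = 7.095 V.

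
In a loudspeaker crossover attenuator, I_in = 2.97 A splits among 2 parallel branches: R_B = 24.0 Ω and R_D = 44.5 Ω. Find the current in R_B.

I ≈ 1.93 A

Two-branch current divider: I_k = I_in · R_other/(R_1 + R_2).
So I = 2.97 × 44.5/68.50 = 1.929 A.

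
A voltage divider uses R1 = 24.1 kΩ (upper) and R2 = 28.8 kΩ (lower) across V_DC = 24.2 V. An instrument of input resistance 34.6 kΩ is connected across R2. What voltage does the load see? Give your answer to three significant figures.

The load sits in parallel with R2, giving an effective lower resistance R2' = R2·R_L/(R2+R_L) = 15.72 kΩ.
Now apply the divider: V_out = 24.2 × 0.3947 = 9.553 V.
(Unloaded it would be 13.2 V; the load pulls it down.)

V_out ≈ 9.55 V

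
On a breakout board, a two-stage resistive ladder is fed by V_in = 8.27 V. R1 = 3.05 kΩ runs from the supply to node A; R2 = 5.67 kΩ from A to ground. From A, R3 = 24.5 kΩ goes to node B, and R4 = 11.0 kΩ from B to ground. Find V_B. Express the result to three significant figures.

Node A sees R2 in parallel with the series input of stage 2, R3 + R4 = 35.50 kΩ.
R2 ‖ (R3+R4) = 4.889 kΩ.
V_A = 8.27 × 4.889/(3.05 + 4.889) = 5.093 V.
Stage 2 is unloaded, so V_B = V_A · R4/(R3+R4) = 5.093 × 11.0/35.50 = 1.578 V.

V_B ≈ 1.58 V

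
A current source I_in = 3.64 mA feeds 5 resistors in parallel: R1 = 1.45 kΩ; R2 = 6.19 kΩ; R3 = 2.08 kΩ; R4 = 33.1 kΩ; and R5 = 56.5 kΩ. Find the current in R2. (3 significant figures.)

Total conductance ΣG = 1/1.45 + 1/6.19 + 1/2.08 + 1/33.1 + 1/56.5 = 1.380 (units of 1/kΩ).
By the current-divider rule, I = I_in · G_k/ΣG = 3.64 × 0.1171 = 0.4262 mA.

I ≈ 0.426 mA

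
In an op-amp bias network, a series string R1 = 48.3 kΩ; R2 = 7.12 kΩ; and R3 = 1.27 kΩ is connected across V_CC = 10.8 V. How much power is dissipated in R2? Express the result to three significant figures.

ΣR = 56.69 kΩ → I = 10.8/56.69 = 0.1905 mA.
P = I²R = 0.03629 × 7.12 = 0.2584 mW.

P ≈ 0.258 mW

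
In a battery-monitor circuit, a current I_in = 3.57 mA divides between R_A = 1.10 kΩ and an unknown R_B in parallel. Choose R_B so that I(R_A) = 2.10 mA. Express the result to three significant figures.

In a two-way split, I_A/I_in = R_B/(R_A + R_B).
2.10/3.57 = R_B/(R_A + R_B) → R_B = R_A · (0.5882)/(1 − 0.5882) = 1.10 × 1.429 = 1.571 kΩ.

R_B ≈ 1.57 kΩ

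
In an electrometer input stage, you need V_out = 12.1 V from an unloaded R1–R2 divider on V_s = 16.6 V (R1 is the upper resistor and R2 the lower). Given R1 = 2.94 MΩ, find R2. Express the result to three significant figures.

R2 ≈ 7.91 MΩ

The divider ratio is R2/(R1+R2) = 12.1/16.6 = 0.7289.
So R2 = R1 · V_out/(V_s − V_out) = 2.94 × 12.1/(16.6 − 12.1) = 2.94 × 2.689 = 7.905 MΩ.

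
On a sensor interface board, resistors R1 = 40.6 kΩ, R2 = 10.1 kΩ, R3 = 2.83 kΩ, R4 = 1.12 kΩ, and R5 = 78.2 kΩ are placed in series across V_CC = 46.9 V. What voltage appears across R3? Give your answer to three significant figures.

V ≈ 0.999 V

ΣR = 40.6 + 10.1 + 2.83 + 1.12 + 78.2 = 132.8 kΩ.
Voltage divider: V = V_CC · (2.830 / 132.8) = 46.9 × 0.02130 = 0.9991 V.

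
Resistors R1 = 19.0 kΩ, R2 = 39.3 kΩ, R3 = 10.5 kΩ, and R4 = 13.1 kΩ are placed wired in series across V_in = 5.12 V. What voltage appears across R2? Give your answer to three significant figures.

V ≈ 2.46 V

ΣR = 19.0 + 39.3 + 10.5 + 13.1 = 81.90 kΩ.
Voltage divider: V = V_in · (39.30 / 81.90) = 5.12 × 0.4799 = 2.457 V.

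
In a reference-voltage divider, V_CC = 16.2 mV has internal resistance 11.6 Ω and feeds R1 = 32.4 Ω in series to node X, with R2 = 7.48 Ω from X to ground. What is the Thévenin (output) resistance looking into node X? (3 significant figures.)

R1' = 11.6 + 32.4 = 44.00 Ω (source resistance + R1).
With V_CC suppressed (replaced by a short), R_th = R1' ‖ R2 = (44.00 × 7.48)/(44.00 + 7.48) = 6.393 Ω.

R_th ≈ 6.39 Ω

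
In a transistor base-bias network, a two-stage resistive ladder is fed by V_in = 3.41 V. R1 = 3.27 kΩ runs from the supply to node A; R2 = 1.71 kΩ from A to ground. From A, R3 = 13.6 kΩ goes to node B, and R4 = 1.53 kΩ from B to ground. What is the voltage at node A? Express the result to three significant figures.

V_A ≈ 1.09 V

The second stage (R3 + R4 = 15.13 kΩ) loads node A in parallel with R2.
Effective lower resistance at A: R2 ‖ 15.13 = 1.536 kΩ.
First divider: V_A = V_in · 1.536/(3.27 + 1.536) = 1.090 V.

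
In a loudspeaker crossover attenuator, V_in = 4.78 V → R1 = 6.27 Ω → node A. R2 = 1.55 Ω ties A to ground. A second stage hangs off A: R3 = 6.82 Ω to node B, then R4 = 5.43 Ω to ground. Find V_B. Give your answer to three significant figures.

V_B ≈ 0.381 V

The second stage (R3 + R4 = 12.25 Ω) loads node A in parallel with R2.
R2 ‖ (R3+R4) = 1.376 Ω.
First divider: V_A = V_in · 1.376/(6.27 + 1.376) = 0.8602 V.
Then the unloaded second divider: V_B = V_A × R4/(R3+R4) = 0.8602 × 0.4433 = 0.3813 V.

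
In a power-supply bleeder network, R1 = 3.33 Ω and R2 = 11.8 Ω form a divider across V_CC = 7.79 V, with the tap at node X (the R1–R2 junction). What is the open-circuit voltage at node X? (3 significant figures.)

V_th ≈ 6.08 V

With X open, the divider is unloaded: V_th = 7.79 × 11.8/15.13 = 6.075 V.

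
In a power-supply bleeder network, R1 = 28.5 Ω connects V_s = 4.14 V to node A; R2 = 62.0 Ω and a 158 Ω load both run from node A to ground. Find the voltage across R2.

V_out ≈ 2.52 V

First combine the lower leg with the load: R2 ‖ R_L = 44.53 Ω.
Voltage divider with the loaded lower leg: V_out = 4.14 × 44.53/(28.5 + 44.53) = 4.14 × 0.6097 = 2.524 V.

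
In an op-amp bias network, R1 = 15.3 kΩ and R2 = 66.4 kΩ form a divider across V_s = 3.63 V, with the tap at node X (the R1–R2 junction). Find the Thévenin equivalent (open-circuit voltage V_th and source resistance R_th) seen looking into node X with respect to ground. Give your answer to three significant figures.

V_th ≈ 2.95 V, R_th ≈ 12.4 kΩ

Open-circuit (no load on X): V_th = V_s · R2/(R1 + R2) = 3.63 × 66.4/(15.30 + 66.4) = 2.950 V.
Zeroing V_s shorts the top of R1 to ground, so R_th = R1 ‖ R2 = 12.43 kΩ.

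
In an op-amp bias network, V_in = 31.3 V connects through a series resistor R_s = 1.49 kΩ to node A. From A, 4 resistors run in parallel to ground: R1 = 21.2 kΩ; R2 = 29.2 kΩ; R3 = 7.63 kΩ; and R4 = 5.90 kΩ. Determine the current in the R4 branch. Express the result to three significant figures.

Parallel bank: R_p = 1/(1/21.2 + 1/29.2 + 1/7.63 + 1/5.90) = 2.618 kΩ.
V_A by voltage divider: V_A = 31.3 × 2.618/(1.49 + 2.618) = 19.95 V.
Branch current I = V_A/R4 = 19.95/5.90 = 3.381 mA.
(Equivalently: I_total = 7.619 mA, then current-divider fraction G_k/ΣG = 0.4437.)

I ≈ 3.38 mA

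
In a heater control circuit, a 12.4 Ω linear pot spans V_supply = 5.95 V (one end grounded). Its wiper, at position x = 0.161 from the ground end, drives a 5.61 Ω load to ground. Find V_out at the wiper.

V_out ≈ 0.738 V

Split the track: R_lower = x·R_p = 1.996 Ω, R_upper = (1−x)·R_p = 10.40 Ω.
R_L loads the lower segment: effective lower R = 1.472 Ω.
Then V_out = V_supply · 1.472/(10.40 + 1.472) = 0.7377 V.
(Unloaded: V_out = x·V_supply = 0.958 V.)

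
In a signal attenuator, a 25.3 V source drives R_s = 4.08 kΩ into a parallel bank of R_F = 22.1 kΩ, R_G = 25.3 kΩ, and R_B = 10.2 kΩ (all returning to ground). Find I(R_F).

Equivalent of the parallel group: R_p = 5.470 kΩ.
V_A = 25.3 × 5.470/9.550 = 14.49 V.
I(R_F) = V_A / R_F = 14.49/22.1 = 0.6557 mA.
(Check via current divider: I_total = 2.649 mA; share G_k/ΣG = 0.2475 → same result.)

I ≈ 0.656 mA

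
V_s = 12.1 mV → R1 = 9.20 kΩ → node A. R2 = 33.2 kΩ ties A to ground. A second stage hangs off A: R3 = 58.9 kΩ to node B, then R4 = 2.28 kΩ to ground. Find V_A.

V_A ≈ 8.48 mV

The second stage (R3 + R4 = 61.18 kΩ) loads node A in parallel with R2.
Effective lower resistance at A: R2 ‖ 61.18 = 21.52 kΩ.
V_A = 12.1 × 21.52/(9.20 + 21.52) = 8.476 mV.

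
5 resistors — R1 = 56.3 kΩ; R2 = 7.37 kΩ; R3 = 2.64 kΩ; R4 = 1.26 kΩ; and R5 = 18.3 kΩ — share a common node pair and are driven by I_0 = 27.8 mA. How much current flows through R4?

I ≈ 16.0 mA

ΣG = 1/56.3 + 1/7.37 + 1/2.64 + 1/1.26 + 1/18.3 = 1.381.
Current divider: I(R4) = I_0 · G_k/ΣG = 27.8 × (0.7937/1.381) = 27.8 × 0.5749 = 15.98 mA.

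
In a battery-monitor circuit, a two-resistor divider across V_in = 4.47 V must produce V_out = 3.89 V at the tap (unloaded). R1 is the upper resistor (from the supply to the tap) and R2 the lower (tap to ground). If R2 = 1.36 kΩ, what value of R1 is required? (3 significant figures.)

R1 ≈ 0.203 kΩ

V_out/V_in = R2/(R1+R2) = 0.8702.
Rearranging, R1 = R2·(1−k)/k = 1.36 × 0.1491 = 0.2028 kΩ.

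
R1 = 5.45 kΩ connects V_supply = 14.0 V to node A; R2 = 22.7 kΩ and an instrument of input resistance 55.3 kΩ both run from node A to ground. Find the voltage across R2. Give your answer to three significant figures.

V_out ≈ 10.5 V

The load sits in parallel with R2, giving an effective lower resistance R2' = R2·R_L/(R2+R_L) = 16.09 kΩ.
Voltage divider with the loaded lower leg: V_out = 14.0 × 16.09/(5.45 + 16.09) = 14.0 × 0.7470 = 10.46 V.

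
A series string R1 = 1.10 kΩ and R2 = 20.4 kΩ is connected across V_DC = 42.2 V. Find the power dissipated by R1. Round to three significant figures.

P ≈ 4.24 mW

ΣR = 21.50 kΩ → I = 42.2/21.50 = 1.963 mA.
P(R1) = I²·R1 = (1.963)² × 1.10 = 4.238 mW.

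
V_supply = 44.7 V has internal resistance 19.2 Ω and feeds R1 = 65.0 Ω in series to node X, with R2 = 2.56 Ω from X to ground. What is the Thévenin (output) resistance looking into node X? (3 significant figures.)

R1' = 19.2 + 65.0 = 84.20 Ω (source resistance + R1).
With V_supply suppressed (replaced by a short), R_th = R1' ‖ R2 = (84.20 × 2.56)/(84.20 + 2.56) = 2.484 Ω.

R_th ≈ 2.48 Ω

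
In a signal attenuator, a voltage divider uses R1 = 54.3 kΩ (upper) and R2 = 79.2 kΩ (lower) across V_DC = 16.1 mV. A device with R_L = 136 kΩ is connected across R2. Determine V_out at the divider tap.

The load sits in parallel with R2, giving an effective lower resistance R2' = R2·R_L/(R2+R_L) = 50.05 kΩ.
Now apply the divider: V_out = 16.1 × 0.4796 = 7.722 mV.
(Unloaded it would be 9.55 mV; the load pulls it down.)

V_out ≈ 7.72 mV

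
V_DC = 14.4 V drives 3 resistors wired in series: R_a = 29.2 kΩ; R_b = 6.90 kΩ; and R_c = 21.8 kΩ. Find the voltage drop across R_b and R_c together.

Total series resistance ΣR = 29.2 + 6.90 + 21.8 = 57.90 kΩ.
R_{R_b..R_c} = 6.90 + 21.8 = 28.70 kΩ.
V = V_DC · R/ΣR = 14.4 × 0.4957 = 7.138 V.

V ≈ 7.14 V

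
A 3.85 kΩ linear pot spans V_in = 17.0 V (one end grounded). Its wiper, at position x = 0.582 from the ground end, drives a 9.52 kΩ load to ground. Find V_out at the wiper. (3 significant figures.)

V_out ≈ 9.01 V

Lower segment x·R_p = 2.241 kΩ; upper segment (1−x)·R_p = 1.609 kΩ.
(x·R_p) ‖ R_L = 1.814 kΩ.
Loaded-divider output: V_out = 17.0 × 0.5299 = 9.008 V.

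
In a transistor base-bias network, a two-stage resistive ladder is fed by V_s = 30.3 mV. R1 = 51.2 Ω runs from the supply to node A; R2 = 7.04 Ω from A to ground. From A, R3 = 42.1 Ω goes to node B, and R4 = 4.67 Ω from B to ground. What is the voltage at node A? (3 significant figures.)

V_A ≈ 3.23 mV

The second stage (R3 + R4 = 46.77 Ω) loads node A in parallel with R2.
R2 ‖ (R3+R4) = 6.119 Ω.
So V_A = 30.3 × 0.1068 = 3.235 mV.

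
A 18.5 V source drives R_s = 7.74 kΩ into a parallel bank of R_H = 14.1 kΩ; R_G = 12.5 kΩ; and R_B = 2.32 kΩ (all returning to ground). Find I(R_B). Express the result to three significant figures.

Parallel bank: R_p = 1/(1/14.1 + 1/12.5 + 1/2.32) = 1.718 kΩ.
V_A by voltage divider: V_A = 18.5 × 1.718/(7.74 + 1.718) = 3.361 V.
Branch current I = V_A/R_B = 3.361/2.32 = 1.449 mA.

I ≈ 1.45 mA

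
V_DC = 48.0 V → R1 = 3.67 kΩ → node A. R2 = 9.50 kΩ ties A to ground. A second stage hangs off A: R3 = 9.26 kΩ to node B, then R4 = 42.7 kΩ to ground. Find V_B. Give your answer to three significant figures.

V_B ≈ 27.1 V

Looking into the second stage from A: R3 + R4 = 51.96 kΩ appears in parallel with R2.
R2 ‖ (R3+R4) = 8.032 kΩ.
First divider: V_A = V_DC · 8.032/(3.67 + 8.032) = 32.95 V.
V_B = V_A × 0.8218 = 27.07 V.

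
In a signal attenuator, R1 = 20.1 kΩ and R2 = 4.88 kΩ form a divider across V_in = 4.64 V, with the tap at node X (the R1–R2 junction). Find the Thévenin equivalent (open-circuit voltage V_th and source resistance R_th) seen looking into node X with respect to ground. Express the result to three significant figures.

V_th ≈ 0.906 V, R_th ≈ 3.93 kΩ

V_th is the unloaded tap voltage: V_in · R2/(R1+R2) = 4.64 × 0.1954 = 0.9065 V.
Looking into X with the source shorted: R_th = R1·R2/(R1+R2) = 20.10 × 4.88/24.98 = 3.927 kΩ.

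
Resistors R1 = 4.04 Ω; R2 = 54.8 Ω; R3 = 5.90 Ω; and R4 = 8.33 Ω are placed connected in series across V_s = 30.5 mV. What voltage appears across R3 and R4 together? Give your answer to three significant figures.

V ≈ 5.94 mV

Total series resistance ΣR = 4.04 + 54.8 + 5.90 + 8.33 = 73.07 Ω.
R_{R3..R4} = 5.90 + 8.33 = 14.23 Ω.
V = V_s · R/ΣR = 30.5 × 0.1947 = 5.940 mV.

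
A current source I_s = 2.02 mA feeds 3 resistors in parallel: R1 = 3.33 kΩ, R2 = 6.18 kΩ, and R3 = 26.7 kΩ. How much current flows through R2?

I ≈ 0.654 mA

ΣG = 1/3.33 + 1/6.18 + 1/26.7 = 0.4996.
Current divider: I(R2) = I_s · G_k/ΣG = 2.02 × (0.1618/0.4996) = 2.02 × 0.3239 = 0.6543 mA.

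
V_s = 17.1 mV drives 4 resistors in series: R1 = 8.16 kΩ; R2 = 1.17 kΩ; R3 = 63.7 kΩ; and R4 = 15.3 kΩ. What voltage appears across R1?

Total series resistance ΣR = 8.16 + 1.17 + 63.7 + 15.3 = 88.33 kΩ.
By the voltage-divider rule, V = 17.1 × 8.160/88.33 = 1.580 mV.

V ≈ 1.58 mV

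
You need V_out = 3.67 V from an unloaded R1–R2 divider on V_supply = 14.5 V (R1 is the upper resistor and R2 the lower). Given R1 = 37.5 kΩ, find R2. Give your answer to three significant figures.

V_out/V_supply = R2/(R1+R2) = 0.2531.
R2 = R1 · 0.2531/(1 − 0.2531) = 12.71 kΩ.

R2 ≈ 12.7 kΩ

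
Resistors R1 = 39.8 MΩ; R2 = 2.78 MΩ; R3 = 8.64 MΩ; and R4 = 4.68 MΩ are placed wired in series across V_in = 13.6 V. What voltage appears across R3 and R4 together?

V ≈ 3.24 V

Series total: ΣR = 39.8 + 2.78 + 8.64 + 4.68 = 55.90 MΩ.
R_{R3..R4} = 8.64 + 4.68 = 13.32 MΩ.
Voltage divider: V = V_in · (13.32 / 55.90) = 13.6 × 0.2383 = 3.241 V.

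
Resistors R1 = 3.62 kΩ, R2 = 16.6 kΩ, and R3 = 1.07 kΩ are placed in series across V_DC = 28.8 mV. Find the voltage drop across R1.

V ≈ 4.90 mV

Series total: ΣR = 3.62 + 16.6 + 1.07 = 21.29 kΩ.
V = V_DC · R/ΣR = 28.8 × 0.1700 = 4.897 mV.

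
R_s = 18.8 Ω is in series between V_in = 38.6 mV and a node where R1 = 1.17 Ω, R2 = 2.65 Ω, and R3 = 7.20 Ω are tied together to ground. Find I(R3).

I ≈ 0.200 mA

Combine the parallel branches: R_p = (1/1.17 + 1/2.65 + 1/7.20)⁻¹ = 0.7294 Ω.
Node voltage V_A = V_in · R_p/(R_s + R_p) = 38.6 × 0.03735 = 1.442 mV.
Branch current I = V_A/R3 = 1.442/7.20 = 0.2002 mA.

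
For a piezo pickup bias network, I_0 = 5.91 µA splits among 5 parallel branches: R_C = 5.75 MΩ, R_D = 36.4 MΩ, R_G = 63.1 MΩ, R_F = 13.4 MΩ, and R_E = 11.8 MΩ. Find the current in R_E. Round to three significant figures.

Total conductance ΣG = 1/5.75 + 1/36.4 + 1/63.1 + 1/13.4 + 1/11.8 = 0.3766 (units of 1/MΩ).
R_E takes the fraction G_k/ΣG = 0.08475/0.3766 = 0.2250, so I = 5.91 × 0.2250 = 1.330 µA.

I ≈ 1.33 µA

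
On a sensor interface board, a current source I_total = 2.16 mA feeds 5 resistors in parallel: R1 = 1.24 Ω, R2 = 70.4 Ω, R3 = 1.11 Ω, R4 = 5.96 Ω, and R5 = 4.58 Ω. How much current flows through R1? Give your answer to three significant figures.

I ≈ 0.826 mA

ΣG = 1/1.24 + 1/70.4 + 1/1.11 + 1/5.96 + 1/4.58 = 2.108.
Current divider: I(R1) = I_total · G_k/ΣG = 2.16 × (0.8065/2.108) = 2.16 × 0.3826 = 0.8265 mA.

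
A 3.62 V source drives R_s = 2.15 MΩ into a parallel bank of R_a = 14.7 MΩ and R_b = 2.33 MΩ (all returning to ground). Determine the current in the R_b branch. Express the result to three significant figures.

Parallel bank: R_p = 1/(1/14.7 + 1/2.33) = 2.011 MΩ.
Node voltage V_A = V_in · R_p/(R_s + R_p) = 3.62 × 0.4833 = 1.750 V.
Branch current I = V_A/R_b = 1.750/2.33 = 0.7509 µA.
(Equivalently: I_total = 0.8699 µA, then current-divider fraction G_k/ΣG = 0.8632.)

I ≈ 0.751 µA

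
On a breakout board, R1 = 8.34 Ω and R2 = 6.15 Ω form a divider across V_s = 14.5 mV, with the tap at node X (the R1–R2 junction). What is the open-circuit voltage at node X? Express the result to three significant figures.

V_th is the unloaded tap voltage: V_s · R2/(R1+R2) = 14.5 × 0.4244 = 6.154 mV.

V_th ≈ 6.15 mV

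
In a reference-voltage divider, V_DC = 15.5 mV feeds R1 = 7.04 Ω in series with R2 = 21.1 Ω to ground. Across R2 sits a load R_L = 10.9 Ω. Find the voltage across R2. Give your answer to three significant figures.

First combine the lower leg with the load: R2 ‖ R_L = 7.187 Ω.
Then V_out = V_DC · R2'/(R1 + R2') = 15.5 × 7.187/14.23 = 7.830 mV.

V_out ≈ 7.83 mV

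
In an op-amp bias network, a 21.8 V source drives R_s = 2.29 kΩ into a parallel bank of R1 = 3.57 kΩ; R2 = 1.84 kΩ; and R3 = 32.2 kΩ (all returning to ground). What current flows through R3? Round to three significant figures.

I ≈ 0.229 mA

Combine the parallel branches: R_p = (1/3.57 + 1/1.84 + 1/32.2)⁻¹ = 1.170 kΩ.
V_A by voltage divider: V_A = 21.8 × 1.170/(2.29 + 1.170) = 7.372 V.
I(R3) = V_A / R3 = 7.372/32.2 = 0.2289 mA.
(Equivalently: I_total = 6.300 mA, then current-divider fraction G_k/ΣG = 0.03634.)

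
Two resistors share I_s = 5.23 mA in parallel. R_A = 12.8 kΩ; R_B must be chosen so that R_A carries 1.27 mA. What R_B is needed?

R_B ≈ 4.11 kΩ

Two-branch current divider: I_A = I_s · R_B/(R_A + R_B).
1.27/5.23 = R_B/(R_A + R_B) → R_B = R_A · (0.2428)/(1 − 0.2428) = 12.8 × 0.3207 = 4.105 kΩ.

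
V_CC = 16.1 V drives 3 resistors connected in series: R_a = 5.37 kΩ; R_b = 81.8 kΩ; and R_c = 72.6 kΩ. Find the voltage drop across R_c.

V ≈ 7.32 V

Total series resistance ΣR = 5.37 + 81.8 + 72.6 = 159.8 kΩ.
Voltage divider: V = V_CC · (72.60 / 159.8) = 16.1 × 0.4544 = 7.316 V.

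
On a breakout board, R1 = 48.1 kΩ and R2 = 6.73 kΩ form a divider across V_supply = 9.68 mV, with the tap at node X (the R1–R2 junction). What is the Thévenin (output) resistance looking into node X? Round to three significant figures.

R_th ≈ 5.90 kΩ

With V_supply suppressed (replaced by a short), R_th = R1 ‖ R2 = (48.10 × 6.73)/(48.10 + 6.73) = 5.904 kΩ.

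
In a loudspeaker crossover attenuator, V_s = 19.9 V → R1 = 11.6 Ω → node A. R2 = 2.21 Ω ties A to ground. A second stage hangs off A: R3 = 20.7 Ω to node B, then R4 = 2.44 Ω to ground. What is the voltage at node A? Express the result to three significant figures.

V_A ≈ 2.95 V

Node A sees R2 in parallel with the series input of stage 2, R3 + R4 = 23.14 Ω.
Effective lower resistance at A: R2 ‖ 23.14 = 2.017 Ω.
First divider: V_A = V_s · 2.017/(11.6 + 2.017) = 2.948 V.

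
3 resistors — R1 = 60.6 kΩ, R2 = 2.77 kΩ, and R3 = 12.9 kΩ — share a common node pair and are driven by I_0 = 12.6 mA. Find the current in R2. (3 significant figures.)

Conductances: ΣG = 1/60.6 + 1/2.77 + 1/12.9 = 0.4550 (1/kΩ).
By the current-divider rule, I = I_0 · G_k/ΣG = 12.6 × 0.7934 = 9.997 mA.

I ≈ 10.0 mA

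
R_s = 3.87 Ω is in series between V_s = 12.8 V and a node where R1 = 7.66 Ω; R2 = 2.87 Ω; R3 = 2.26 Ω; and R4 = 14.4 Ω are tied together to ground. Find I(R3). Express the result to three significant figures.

Parallel bank: R_p = 1/(1/7.66 + 1/2.87 + 1/2.26 + 1/14.4) = 1.009 Ω.
V_A by voltage divider: V_A = 12.8 × 1.009/(3.87 + 1.009) = 2.647 V.
Branch current I = V_A/R3 = 2.647/2.26 = 1.171 A.

I ≈ 1.17 A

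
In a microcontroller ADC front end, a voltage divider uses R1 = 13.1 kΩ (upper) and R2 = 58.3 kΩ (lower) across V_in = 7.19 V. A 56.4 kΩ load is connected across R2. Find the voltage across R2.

V_out ≈ 4.93 V

The load sits in parallel with R2, giving an effective lower resistance R2' = R2·R_L/(R2+R_L) = 28.67 kΩ.
Now apply the divider: V_out = 7.19 × 0.6864 = 4.935 V.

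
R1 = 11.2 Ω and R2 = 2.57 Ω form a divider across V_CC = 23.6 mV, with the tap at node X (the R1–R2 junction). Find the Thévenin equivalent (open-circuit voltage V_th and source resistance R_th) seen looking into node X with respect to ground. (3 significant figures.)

Open-circuit (no load on X): V_th = V_CC · R2/(R1 + R2) = 23.6 × 2.57/(11.20 + 2.57) = 4.405 mV.
With V_CC suppressed (replaced by a short), R_th = R1 ‖ R2 = (11.20 × 2.57)/(11.20 + 2.57) = 2.090 Ω.

V_th ≈ 4.40 mV, R_th ≈ 2.09 Ω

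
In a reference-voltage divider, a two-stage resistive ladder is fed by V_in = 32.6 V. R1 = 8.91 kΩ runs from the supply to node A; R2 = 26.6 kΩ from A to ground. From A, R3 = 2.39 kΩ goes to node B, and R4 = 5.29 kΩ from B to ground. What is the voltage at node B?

V_B ≈ 9.00 V

Looking into the second stage from A: R3 + R4 = 7.680 kΩ appears in parallel with R2.
R2 ‖ (R3+R4) = 5.959 kΩ.
First divider: V_A = V_in · 5.959/(8.91 + 5.959) = 13.07 V.
V_B = V_A × 0.6888 = 9.000 V.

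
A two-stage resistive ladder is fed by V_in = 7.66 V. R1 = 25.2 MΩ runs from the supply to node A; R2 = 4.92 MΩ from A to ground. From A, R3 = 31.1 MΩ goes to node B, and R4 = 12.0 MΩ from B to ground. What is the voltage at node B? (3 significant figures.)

Looking into the second stage from A: R3 + R4 = 43.10 MΩ appears in parallel with R2.
Effective lower resistance at A: R2 ‖ 43.10 = 4.416 MΩ.
First divider: V_A = V_in · 4.416/(25.2 + 4.416) = 1.142 V.
V_B = V_A × 0.2784 = 0.3180 V.

V_B ≈ 0.318 V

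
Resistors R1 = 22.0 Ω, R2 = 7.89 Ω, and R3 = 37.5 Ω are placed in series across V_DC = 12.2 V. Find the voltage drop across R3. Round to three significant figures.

Series total: ΣR = 22.0 + 7.89 + 37.5 = 67.39 Ω.
V = V_DC · R/ΣR = 12.2 × 0.5565 = 6.789 V.

V ≈ 6.79 V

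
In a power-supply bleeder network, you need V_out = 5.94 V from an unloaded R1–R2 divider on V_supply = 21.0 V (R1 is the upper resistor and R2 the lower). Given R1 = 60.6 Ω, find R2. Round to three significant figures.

R2 ≈ 23.9 Ω

Required fraction k = V_out/V_supply = 0.2829.
Rearranging, R2 = R1·k/(1−k) = 60.6 × 0.3944 = 23.90 Ω.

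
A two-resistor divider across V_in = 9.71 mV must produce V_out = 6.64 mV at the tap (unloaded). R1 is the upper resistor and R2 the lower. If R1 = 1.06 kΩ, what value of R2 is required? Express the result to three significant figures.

R2 ≈ 2.29 kΩ

V_out/V_in = R2/(R1+R2) = 0.6838.
Rearranging, R2 = R1·k/(1−k) = 1.06 × 2.163 = 2.293 kΩ.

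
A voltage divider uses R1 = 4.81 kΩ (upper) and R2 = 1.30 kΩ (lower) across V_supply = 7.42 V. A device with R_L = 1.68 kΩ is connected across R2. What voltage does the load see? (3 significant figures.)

R2 ‖ R_L = (1.30 × 1.68)/(1.30 + 1.68) = 0.7329 kΩ.
Voltage divider with the loaded lower leg: V_out = 7.42 × 0.7329/(4.81 + 0.7329) = 7.42 × 0.1322 = 0.9811 V.

V_out ≈ 0.981 V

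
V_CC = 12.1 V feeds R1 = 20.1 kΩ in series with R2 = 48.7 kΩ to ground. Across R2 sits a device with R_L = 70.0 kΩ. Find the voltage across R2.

V_out ≈ 7.12 V

The load sits in parallel with R2, giving an effective lower resistance R2' = R2·R_L/(R2+R_L) = 28.72 kΩ.
Then V_out = V_CC · R2'/(R1 + R2') = 12.1 × 28.72/48.82 = 7.118 V.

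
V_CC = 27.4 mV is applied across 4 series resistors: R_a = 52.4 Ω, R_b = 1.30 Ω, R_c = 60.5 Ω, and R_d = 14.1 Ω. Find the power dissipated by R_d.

Series current I = V_CC/ΣR = 27.4/128.3 = 0.2136 mA.
P = I²R = 0.04561 × 14.1 = 0.6431 µW.

P ≈ 0.643 µW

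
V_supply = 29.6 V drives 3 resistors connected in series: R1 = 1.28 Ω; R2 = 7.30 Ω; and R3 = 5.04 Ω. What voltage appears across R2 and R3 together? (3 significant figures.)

Total series resistance ΣR = 1.28 + 7.30 + 5.04 = 13.62 Ω.
R_{R2..R3} = 7.30 + 5.04 = 12.34 Ω.
V = V_supply · R/ΣR = 29.6 × 0.9060 = 26.82 V.

V ≈ 26.8 V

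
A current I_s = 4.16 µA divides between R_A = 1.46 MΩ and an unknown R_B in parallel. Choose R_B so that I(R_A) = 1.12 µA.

Two-branch current divider: I_A = I_s · R_B/(R_A + R_B).
1.12/4.16 = R_B/(R_A + R_B) → R_B = R_A · (0.2692)/(1 − 0.2692) = 1.46 × 0.3684 = 0.5379 MΩ.

R_B ≈ 0.538 MΩ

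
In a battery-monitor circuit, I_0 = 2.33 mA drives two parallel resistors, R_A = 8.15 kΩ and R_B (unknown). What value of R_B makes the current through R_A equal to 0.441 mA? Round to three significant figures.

R_B ≈ 1.90 kΩ

In a two-way split, I_A/I_0 = R_B/(R_A + R_B).
With f = 0.1893, R_B = R_A · f/(1−f) = 8.15 × 0.2335 = 1.903 kΩ.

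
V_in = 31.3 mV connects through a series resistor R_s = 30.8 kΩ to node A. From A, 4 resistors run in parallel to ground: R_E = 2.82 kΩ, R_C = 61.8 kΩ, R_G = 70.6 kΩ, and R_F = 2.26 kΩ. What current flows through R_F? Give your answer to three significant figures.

I ≈ 0.523 µA

Parallel bank: R_p = 1/(1/2.82 + 1/61.8 + 1/70.6 + 1/2.26) = 1.209 kΩ.
V_A = 31.3 × 1.209/32.01 = 1.182 mV.
I(R_F) = V_A / R_F = 1.182/2.26 = 0.5229 µA.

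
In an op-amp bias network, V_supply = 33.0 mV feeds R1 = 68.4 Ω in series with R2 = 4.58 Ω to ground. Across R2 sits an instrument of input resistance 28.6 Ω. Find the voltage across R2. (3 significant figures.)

V_out ≈ 1.80 mV

R2 ‖ R_L = (4.58 × 28.6)/(4.58 + 28.6) = 3.948 Ω.
Voltage divider with the loaded lower leg: V_out = 33.0 × 3.948/(68.4 + 3.948) = 33.0 × 0.05457 = 1.801 mV.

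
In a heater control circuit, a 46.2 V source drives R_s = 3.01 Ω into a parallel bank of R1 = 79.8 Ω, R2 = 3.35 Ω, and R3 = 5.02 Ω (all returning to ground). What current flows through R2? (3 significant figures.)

Equivalent of the parallel group: R_p = 1.960 Ω.
Node voltage V_A = V_CC · R_p/(R_s + R_p) = 46.2 × 0.3943 = 18.22 V.
I(R2) = V_A / R2 = 18.22/3.35 = 5.438 A.

I ≈ 5.44 A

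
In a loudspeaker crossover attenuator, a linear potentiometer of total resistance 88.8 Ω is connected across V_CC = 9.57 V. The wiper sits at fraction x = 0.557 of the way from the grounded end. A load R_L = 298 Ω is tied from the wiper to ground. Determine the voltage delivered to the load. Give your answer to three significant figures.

V_out ≈ 4.97 V

Split the track: R_lower = x·R_p = 49.46 Ω, R_upper = (1−x)·R_p = 39.34 Ω.
R_L loads the lower segment: effective lower R = 42.42 Ω.
V_out = 9.57 × 42.42/(39.34 + 42.42) = 4.965 V.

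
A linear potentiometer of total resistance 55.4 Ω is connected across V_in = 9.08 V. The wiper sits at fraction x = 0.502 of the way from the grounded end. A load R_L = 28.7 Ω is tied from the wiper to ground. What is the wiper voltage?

V_out ≈ 3.07 V

Split the track: R_lower = x·R_p = 27.81 Ω, R_upper = (1−x)·R_p = 27.59 Ω.
R_L loads the lower segment: effective lower R = 14.12 Ω.
Loaded-divider output: V_out = 9.08 × 0.3386 = 3.074 V.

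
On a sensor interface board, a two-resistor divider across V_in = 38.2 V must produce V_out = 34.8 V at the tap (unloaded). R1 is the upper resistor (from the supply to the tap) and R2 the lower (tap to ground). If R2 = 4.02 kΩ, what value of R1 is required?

V_out/V_in = R2/(R1+R2) = 0.9110.
Rearranging, R1 = R2·(1−k)/k = 4.02 × 0.09770 = 0.3928 kΩ.

R1 ≈ 0.393 kΩ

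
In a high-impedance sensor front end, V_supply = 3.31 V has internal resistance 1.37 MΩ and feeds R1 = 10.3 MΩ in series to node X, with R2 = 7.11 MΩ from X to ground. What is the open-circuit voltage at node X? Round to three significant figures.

R1' = 1.37 + 10.3 = 11.67 MΩ (source resistance + R1).
Open-circuit (no load on X): V_th = V_supply · R2/(R1' + R2) = 3.31 × 7.11/(11.67 + 7.11) = 1.253 V.

V_th ≈ 1.25 V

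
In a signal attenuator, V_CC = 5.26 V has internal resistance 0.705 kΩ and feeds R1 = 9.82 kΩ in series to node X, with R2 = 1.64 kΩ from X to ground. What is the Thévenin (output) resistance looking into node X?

R_th ≈ 1.42 kΩ

R1' = 0.705 + 9.82 = 10.53 kΩ (source resistance + R1).
Zeroing V_CC shorts the top of R1' to ground, so R_th = R1' ‖ R2 = 1.419 kΩ.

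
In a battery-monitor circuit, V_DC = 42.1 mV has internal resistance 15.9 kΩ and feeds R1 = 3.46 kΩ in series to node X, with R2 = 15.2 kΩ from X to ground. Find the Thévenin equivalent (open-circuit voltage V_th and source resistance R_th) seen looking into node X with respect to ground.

V_th ≈ 18.5 mV, R_th ≈ 8.51 kΩ

R1' = 15.9 + 3.46 = 19.36 kΩ (source resistance + R1).
V_th is the unloaded tap voltage: V_DC · R2/(R1'+R2) = 42.1 × 0.4398 = 18.52 mV.
With V_DC suppressed (replaced by a short), R_th = R1' ‖ R2 = (19.36 × 15.2)/(19.36 + 15.2) = 8.515 kΩ.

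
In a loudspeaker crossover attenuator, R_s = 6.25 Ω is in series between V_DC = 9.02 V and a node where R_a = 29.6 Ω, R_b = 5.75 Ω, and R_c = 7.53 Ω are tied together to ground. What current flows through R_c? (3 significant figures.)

Parallel bank: R_p = 1/(1/29.6 + 1/5.75 + 1/7.53) = 2.937 Ω.
Node voltage V_A = V_DC · R_p/(R_s + R_p) = 9.02 × 0.3197 = 2.884 V.
Branch current I = V_A/R_c = 2.884/7.53 = 0.3829 A.

I ≈ 0.383 A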